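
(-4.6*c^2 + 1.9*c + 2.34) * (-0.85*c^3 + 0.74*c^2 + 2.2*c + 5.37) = 3.91*c^5 - 5.019*c^4 - 10.703*c^3 - 18.7904*c^2 + 15.351*c + 12.5658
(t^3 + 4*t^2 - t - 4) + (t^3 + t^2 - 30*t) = 2*t^3 + 5*t^2 - 31*t - 4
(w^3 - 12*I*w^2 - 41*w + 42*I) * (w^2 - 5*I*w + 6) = w^5 - 17*I*w^4 - 95*w^3 + 175*I*w^2 - 36*w + 252*I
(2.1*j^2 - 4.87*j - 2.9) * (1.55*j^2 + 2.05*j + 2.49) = 3.255*j^4 - 3.2435*j^3 - 9.2495*j^2 - 18.0713*j - 7.221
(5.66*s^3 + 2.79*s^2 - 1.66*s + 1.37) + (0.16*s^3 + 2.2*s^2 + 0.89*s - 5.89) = 5.82*s^3 + 4.99*s^2 - 0.77*s - 4.52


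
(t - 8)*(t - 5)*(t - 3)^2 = t^4 - 19*t^3 + 127*t^2 - 357*t + 360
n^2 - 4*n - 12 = (n - 6)*(n + 2)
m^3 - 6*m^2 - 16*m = m*(m - 8)*(m + 2)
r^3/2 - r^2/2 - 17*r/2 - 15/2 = (r/2 + 1/2)*(r - 5)*(r + 3)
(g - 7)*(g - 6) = g^2 - 13*g + 42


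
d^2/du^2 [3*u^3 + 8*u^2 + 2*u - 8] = 18*u + 16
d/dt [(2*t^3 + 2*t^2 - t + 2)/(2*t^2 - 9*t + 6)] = 4*(t^4 - 9*t^3 + 5*t^2 + 4*t + 3)/(4*t^4 - 36*t^3 + 105*t^2 - 108*t + 36)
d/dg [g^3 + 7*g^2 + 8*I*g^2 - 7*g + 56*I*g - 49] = 3*g^2 + g*(14 + 16*I) - 7 + 56*I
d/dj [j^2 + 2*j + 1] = 2*j + 2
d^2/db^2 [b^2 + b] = 2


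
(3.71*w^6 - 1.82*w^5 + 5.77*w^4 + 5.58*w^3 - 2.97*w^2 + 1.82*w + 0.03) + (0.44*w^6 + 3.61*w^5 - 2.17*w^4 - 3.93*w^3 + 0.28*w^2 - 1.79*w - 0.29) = 4.15*w^6 + 1.79*w^5 + 3.6*w^4 + 1.65*w^3 - 2.69*w^2 + 0.03*w - 0.26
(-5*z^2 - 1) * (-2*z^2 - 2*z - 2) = 10*z^4 + 10*z^3 + 12*z^2 + 2*z + 2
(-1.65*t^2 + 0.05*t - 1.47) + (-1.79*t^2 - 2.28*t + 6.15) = -3.44*t^2 - 2.23*t + 4.68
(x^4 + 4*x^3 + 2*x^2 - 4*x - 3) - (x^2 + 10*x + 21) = x^4 + 4*x^3 + x^2 - 14*x - 24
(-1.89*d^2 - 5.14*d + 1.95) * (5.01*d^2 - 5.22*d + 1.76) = -9.4689*d^4 - 15.8856*d^3 + 33.2739*d^2 - 19.2254*d + 3.432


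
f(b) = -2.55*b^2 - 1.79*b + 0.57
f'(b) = -5.1*b - 1.79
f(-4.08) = -34.58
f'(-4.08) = 19.02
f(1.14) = -4.78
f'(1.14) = -7.60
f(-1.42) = -2.03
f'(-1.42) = 5.45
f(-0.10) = 0.72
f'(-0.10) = -1.28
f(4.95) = -70.77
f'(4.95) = -27.04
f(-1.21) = -1.00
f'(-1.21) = 4.38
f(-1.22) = -1.04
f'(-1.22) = 4.43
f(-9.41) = -208.38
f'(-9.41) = 46.20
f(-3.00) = -17.01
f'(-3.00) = 13.51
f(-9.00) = -189.87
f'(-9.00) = 44.11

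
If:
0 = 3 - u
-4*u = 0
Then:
No Solution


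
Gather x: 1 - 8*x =1 - 8*x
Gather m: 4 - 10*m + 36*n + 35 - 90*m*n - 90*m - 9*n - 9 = m*(-90*n - 100) + 27*n + 30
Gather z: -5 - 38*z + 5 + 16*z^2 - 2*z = 16*z^2 - 40*z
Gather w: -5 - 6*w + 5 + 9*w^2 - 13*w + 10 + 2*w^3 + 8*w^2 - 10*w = 2*w^3 + 17*w^2 - 29*w + 10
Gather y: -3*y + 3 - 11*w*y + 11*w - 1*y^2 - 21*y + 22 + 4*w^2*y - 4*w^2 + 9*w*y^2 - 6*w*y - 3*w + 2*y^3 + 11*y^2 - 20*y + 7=-4*w^2 + 8*w + 2*y^3 + y^2*(9*w + 10) + y*(4*w^2 - 17*w - 44) + 32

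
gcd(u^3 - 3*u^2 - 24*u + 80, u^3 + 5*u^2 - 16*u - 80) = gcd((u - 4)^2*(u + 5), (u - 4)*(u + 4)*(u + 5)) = u^2 + u - 20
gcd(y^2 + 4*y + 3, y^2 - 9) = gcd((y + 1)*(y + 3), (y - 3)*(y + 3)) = y + 3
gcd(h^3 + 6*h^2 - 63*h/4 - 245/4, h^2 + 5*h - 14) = h + 7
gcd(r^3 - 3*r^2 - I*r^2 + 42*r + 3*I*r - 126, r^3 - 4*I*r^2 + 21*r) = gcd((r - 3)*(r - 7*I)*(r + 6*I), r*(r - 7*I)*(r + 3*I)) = r - 7*I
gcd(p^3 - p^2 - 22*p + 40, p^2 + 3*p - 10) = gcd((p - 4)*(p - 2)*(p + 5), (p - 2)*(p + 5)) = p^2 + 3*p - 10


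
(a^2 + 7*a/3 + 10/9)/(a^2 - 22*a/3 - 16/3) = (a + 5/3)/(a - 8)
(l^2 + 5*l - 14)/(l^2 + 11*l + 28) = (l - 2)/(l + 4)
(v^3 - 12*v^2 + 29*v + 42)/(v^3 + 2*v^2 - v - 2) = (v^2 - 13*v + 42)/(v^2 + v - 2)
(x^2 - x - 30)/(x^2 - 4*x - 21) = (-x^2 + x + 30)/(-x^2 + 4*x + 21)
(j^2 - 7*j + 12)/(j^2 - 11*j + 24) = (j - 4)/(j - 8)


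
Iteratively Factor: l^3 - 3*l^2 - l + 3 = (l - 3)*(l^2 - 1) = (l - 3)*(l - 1)*(l + 1)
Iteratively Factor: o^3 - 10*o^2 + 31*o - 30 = (o - 3)*(o^2 - 7*o + 10) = (o - 5)*(o - 3)*(o - 2)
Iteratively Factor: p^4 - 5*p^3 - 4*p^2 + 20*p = (p - 5)*(p^3 - 4*p) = (p - 5)*(p + 2)*(p^2 - 2*p) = p*(p - 5)*(p + 2)*(p - 2)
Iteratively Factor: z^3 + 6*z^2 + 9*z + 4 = (z + 1)*(z^2 + 5*z + 4) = (z + 1)*(z + 4)*(z + 1)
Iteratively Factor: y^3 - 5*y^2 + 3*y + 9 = (y + 1)*(y^2 - 6*y + 9) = (y - 3)*(y + 1)*(y - 3)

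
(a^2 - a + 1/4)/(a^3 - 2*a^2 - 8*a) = (-a^2 + a - 1/4)/(a*(-a^2 + 2*a + 8))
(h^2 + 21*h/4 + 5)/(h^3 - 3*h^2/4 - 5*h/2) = (h + 4)/(h*(h - 2))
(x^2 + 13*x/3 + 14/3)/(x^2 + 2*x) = (x + 7/3)/x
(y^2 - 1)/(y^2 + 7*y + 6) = (y - 1)/(y + 6)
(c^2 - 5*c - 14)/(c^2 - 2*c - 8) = (c - 7)/(c - 4)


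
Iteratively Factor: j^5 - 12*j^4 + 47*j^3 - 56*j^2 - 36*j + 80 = (j - 2)*(j^4 - 10*j^3 + 27*j^2 - 2*j - 40) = (j - 4)*(j - 2)*(j^3 - 6*j^2 + 3*j + 10) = (j - 5)*(j - 4)*(j - 2)*(j^2 - j - 2) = (j - 5)*(j - 4)*(j - 2)*(j + 1)*(j - 2)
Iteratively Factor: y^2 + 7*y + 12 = (y + 4)*(y + 3)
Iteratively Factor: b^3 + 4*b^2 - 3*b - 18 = (b + 3)*(b^2 + b - 6) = (b + 3)^2*(b - 2)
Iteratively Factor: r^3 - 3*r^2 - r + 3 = (r + 1)*(r^2 - 4*r + 3) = (r - 1)*(r + 1)*(r - 3)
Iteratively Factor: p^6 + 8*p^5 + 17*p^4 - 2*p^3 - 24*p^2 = (p - 1)*(p^5 + 9*p^4 + 26*p^3 + 24*p^2) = (p - 1)*(p + 4)*(p^4 + 5*p^3 + 6*p^2) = (p - 1)*(p + 3)*(p + 4)*(p^3 + 2*p^2) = p*(p - 1)*(p + 3)*(p + 4)*(p^2 + 2*p) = p*(p - 1)*(p + 2)*(p + 3)*(p + 4)*(p)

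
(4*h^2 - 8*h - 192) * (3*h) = 12*h^3 - 24*h^2 - 576*h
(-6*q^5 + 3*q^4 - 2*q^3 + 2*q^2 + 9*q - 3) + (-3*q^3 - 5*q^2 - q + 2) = -6*q^5 + 3*q^4 - 5*q^3 - 3*q^2 + 8*q - 1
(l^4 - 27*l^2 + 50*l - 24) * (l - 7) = l^5 - 7*l^4 - 27*l^3 + 239*l^2 - 374*l + 168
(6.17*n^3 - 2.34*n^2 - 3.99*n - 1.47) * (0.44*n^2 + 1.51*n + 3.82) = 2.7148*n^5 + 8.2871*n^4 + 18.2804*n^3 - 15.6105*n^2 - 17.4615*n - 5.6154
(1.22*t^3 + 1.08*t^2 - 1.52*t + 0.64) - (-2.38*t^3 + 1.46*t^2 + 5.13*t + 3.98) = 3.6*t^3 - 0.38*t^2 - 6.65*t - 3.34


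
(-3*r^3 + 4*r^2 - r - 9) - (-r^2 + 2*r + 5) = -3*r^3 + 5*r^2 - 3*r - 14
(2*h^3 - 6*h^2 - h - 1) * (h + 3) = 2*h^4 - 19*h^2 - 4*h - 3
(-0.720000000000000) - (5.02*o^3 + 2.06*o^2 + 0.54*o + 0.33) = -5.02*o^3 - 2.06*o^2 - 0.54*o - 1.05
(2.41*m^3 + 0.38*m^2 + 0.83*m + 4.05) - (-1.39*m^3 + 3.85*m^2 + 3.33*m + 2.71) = 3.8*m^3 - 3.47*m^2 - 2.5*m + 1.34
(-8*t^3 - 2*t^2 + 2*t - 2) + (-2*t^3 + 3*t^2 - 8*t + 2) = -10*t^3 + t^2 - 6*t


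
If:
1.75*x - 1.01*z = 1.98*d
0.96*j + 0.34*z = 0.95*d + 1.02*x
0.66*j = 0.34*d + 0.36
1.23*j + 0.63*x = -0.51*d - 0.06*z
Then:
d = 1.77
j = 1.46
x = -3.38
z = -9.32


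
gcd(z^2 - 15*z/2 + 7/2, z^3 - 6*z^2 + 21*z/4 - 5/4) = z - 1/2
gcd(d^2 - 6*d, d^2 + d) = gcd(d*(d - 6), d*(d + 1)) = d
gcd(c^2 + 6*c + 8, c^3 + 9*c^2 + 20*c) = c + 4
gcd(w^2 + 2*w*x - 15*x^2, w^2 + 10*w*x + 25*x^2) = w + 5*x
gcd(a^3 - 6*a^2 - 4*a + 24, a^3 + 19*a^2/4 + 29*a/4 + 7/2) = a + 2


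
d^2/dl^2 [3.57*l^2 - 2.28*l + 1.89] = 7.14000000000000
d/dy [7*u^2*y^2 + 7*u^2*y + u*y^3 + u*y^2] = u*(14*u*y + 7*u + 3*y^2 + 2*y)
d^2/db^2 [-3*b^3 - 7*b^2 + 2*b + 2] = -18*b - 14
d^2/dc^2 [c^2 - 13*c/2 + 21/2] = 2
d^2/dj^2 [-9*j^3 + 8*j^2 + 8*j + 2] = 16 - 54*j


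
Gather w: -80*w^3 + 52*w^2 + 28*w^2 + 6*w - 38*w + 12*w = -80*w^3 + 80*w^2 - 20*w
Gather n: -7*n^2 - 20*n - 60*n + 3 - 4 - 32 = -7*n^2 - 80*n - 33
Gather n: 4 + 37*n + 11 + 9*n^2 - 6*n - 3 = 9*n^2 + 31*n + 12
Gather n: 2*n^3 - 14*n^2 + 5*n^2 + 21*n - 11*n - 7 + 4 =2*n^3 - 9*n^2 + 10*n - 3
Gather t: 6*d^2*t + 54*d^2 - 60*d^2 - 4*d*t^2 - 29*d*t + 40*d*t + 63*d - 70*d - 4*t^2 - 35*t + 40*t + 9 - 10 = -6*d^2 - 7*d + t^2*(-4*d - 4) + t*(6*d^2 + 11*d + 5) - 1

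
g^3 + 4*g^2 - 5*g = g*(g - 1)*(g + 5)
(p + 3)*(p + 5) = p^2 + 8*p + 15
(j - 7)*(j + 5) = j^2 - 2*j - 35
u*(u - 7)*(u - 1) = u^3 - 8*u^2 + 7*u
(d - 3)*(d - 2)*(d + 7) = d^3 + 2*d^2 - 29*d + 42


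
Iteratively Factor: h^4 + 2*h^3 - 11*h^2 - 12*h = (h + 1)*(h^3 + h^2 - 12*h) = (h + 1)*(h + 4)*(h^2 - 3*h) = (h - 3)*(h + 1)*(h + 4)*(h)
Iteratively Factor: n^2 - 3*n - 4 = (n + 1)*(n - 4)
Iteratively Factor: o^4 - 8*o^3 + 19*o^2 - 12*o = (o)*(o^3 - 8*o^2 + 19*o - 12) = o*(o - 1)*(o^2 - 7*o + 12) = o*(o - 4)*(o - 1)*(o - 3)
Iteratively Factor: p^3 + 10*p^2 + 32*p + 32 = (p + 4)*(p^2 + 6*p + 8) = (p + 4)^2*(p + 2)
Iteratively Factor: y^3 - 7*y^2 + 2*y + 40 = (y - 4)*(y^2 - 3*y - 10) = (y - 5)*(y - 4)*(y + 2)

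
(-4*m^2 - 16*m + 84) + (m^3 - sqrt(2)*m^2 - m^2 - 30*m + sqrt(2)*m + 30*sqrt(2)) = m^3 - 5*m^2 - sqrt(2)*m^2 - 46*m + sqrt(2)*m + 30*sqrt(2) + 84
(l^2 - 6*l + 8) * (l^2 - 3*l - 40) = l^4 - 9*l^3 - 14*l^2 + 216*l - 320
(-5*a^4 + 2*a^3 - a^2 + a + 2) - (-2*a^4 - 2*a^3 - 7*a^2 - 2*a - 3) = -3*a^4 + 4*a^3 + 6*a^2 + 3*a + 5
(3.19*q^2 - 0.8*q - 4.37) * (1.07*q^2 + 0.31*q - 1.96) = 3.4133*q^4 + 0.1329*q^3 - 11.1763*q^2 + 0.2133*q + 8.5652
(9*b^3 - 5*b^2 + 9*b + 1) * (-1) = -9*b^3 + 5*b^2 - 9*b - 1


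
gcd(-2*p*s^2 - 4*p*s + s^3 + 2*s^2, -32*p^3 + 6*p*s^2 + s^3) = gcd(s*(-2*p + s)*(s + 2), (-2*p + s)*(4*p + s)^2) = 2*p - s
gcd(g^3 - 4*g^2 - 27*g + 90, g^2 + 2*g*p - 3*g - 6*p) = g - 3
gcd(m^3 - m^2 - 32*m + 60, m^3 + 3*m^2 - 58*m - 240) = m + 6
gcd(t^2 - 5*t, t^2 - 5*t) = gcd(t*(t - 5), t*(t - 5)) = t^2 - 5*t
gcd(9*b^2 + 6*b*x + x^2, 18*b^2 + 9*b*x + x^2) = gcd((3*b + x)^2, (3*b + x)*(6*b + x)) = 3*b + x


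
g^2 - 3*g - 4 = (g - 4)*(g + 1)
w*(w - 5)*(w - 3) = w^3 - 8*w^2 + 15*w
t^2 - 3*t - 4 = (t - 4)*(t + 1)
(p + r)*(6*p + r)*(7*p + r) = 42*p^3 + 55*p^2*r + 14*p*r^2 + r^3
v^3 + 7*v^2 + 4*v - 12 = (v - 1)*(v + 2)*(v + 6)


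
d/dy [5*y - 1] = 5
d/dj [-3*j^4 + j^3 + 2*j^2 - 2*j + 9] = -12*j^3 + 3*j^2 + 4*j - 2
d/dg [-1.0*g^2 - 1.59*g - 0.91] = -2.0*g - 1.59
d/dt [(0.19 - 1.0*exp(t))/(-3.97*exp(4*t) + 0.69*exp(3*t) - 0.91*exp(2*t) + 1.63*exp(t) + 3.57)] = (-11.91*exp(4*t) + 4.3972*exp(3*t) - 1.3033*exp(2*t) + 0.3458*exp(t) - 3.8797)*exp(t)/(15.7609*exp(8*t) - 5.4786*exp(7*t) + 7.7015*exp(6*t) - 14.198*exp(5*t) - 25.2683*exp(4*t) + 1.96*exp(3*t) - 3.8405*exp(2*t) + 11.6382*exp(t) + 12.7449)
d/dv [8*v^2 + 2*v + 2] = 16*v + 2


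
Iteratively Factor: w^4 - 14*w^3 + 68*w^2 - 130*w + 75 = (w - 1)*(w^3 - 13*w^2 + 55*w - 75) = (w - 5)*(w - 1)*(w^2 - 8*w + 15) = (w - 5)^2*(w - 1)*(w - 3)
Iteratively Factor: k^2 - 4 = (k + 2)*(k - 2)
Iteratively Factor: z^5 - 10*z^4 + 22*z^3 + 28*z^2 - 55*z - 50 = (z + 1)*(z^4 - 11*z^3 + 33*z^2 - 5*z - 50) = (z + 1)^2*(z^3 - 12*z^2 + 45*z - 50) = (z - 5)*(z + 1)^2*(z^2 - 7*z + 10) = (z - 5)*(z - 2)*(z + 1)^2*(z - 5)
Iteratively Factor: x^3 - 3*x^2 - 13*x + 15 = (x + 3)*(x^2 - 6*x + 5) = (x - 1)*(x + 3)*(x - 5)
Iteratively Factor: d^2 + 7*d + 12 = (d + 4)*(d + 3)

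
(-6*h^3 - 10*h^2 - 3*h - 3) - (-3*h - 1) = -6*h^3 - 10*h^2 - 2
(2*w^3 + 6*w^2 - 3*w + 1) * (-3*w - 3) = -6*w^4 - 24*w^3 - 9*w^2 + 6*w - 3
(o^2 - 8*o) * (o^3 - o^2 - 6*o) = o^5 - 9*o^4 + 2*o^3 + 48*o^2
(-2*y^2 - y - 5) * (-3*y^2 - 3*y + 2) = 6*y^4 + 9*y^3 + 14*y^2 + 13*y - 10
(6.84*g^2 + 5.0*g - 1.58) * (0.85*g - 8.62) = 5.814*g^3 - 54.7108*g^2 - 44.443*g + 13.6196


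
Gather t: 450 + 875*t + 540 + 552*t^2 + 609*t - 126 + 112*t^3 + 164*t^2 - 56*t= 112*t^3 + 716*t^2 + 1428*t + 864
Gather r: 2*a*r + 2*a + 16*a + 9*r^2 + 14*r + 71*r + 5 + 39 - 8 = 18*a + 9*r^2 + r*(2*a + 85) + 36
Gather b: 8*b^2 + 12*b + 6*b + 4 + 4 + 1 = 8*b^2 + 18*b + 9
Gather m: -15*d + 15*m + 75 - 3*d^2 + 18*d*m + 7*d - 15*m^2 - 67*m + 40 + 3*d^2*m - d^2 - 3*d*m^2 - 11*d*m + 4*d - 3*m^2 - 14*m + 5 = -4*d^2 - 4*d + m^2*(-3*d - 18) + m*(3*d^2 + 7*d - 66) + 120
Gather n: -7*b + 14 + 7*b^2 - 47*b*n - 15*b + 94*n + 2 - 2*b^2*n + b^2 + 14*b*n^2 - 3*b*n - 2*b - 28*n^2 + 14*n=8*b^2 - 24*b + n^2*(14*b - 28) + n*(-2*b^2 - 50*b + 108) + 16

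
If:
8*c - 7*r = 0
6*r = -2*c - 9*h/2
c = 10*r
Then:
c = 0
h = 0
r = 0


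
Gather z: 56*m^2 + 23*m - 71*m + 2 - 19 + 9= 56*m^2 - 48*m - 8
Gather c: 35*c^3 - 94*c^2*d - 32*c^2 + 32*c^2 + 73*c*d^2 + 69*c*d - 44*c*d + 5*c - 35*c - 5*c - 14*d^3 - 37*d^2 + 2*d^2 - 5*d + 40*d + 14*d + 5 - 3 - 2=35*c^3 - 94*c^2*d + c*(73*d^2 + 25*d - 35) - 14*d^3 - 35*d^2 + 49*d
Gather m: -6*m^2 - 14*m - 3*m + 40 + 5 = -6*m^2 - 17*m + 45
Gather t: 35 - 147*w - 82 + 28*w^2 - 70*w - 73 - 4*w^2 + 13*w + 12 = 24*w^2 - 204*w - 108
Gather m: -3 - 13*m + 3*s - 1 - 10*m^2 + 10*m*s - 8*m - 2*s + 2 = -10*m^2 + m*(10*s - 21) + s - 2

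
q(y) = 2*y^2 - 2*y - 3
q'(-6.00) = -26.00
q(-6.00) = 81.00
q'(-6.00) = -26.00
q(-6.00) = 81.00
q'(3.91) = 13.64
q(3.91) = 19.76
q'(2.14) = 6.56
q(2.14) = 1.88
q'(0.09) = -1.64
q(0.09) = -3.16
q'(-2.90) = -13.60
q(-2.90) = 19.62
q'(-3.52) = -16.08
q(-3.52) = 28.82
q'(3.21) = 10.84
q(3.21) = 11.19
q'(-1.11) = -6.44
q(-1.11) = 1.68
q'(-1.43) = -7.72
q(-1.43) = 3.95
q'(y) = 4*y - 2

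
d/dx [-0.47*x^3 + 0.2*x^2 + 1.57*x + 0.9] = -1.41*x^2 + 0.4*x + 1.57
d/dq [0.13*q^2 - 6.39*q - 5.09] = 0.26*q - 6.39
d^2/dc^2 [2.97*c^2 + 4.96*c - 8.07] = 5.94000000000000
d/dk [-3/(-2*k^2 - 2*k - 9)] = 6*(-2*k - 1)/(2*k^2 + 2*k + 9)^2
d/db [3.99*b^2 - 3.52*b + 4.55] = 7.98*b - 3.52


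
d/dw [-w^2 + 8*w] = 8 - 2*w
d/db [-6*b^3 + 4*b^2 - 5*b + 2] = -18*b^2 + 8*b - 5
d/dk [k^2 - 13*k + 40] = 2*k - 13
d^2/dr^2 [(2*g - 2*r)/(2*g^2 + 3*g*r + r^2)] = 4*((g - r)*(3*g + 2*r)^2 + (2*g + 3*r)*(2*g^2 + 3*g*r + r^2))/(2*g^2 + 3*g*r + r^2)^3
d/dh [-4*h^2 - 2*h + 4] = -8*h - 2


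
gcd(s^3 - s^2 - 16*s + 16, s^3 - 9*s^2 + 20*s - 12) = s - 1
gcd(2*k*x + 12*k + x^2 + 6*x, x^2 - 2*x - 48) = x + 6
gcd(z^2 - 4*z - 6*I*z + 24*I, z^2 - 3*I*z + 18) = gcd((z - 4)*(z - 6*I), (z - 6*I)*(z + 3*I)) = z - 6*I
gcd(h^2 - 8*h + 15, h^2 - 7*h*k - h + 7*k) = 1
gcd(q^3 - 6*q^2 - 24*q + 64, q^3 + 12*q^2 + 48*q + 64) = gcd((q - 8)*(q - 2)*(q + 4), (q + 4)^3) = q + 4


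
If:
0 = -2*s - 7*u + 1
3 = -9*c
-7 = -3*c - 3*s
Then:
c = -1/3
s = 8/3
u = -13/21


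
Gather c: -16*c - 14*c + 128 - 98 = 30 - 30*c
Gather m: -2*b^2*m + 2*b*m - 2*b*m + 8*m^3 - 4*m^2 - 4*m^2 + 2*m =8*m^3 - 8*m^2 + m*(2 - 2*b^2)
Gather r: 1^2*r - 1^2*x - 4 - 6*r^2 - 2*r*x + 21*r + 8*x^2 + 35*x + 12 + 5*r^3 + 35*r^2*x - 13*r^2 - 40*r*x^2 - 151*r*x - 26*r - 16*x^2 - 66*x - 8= 5*r^3 + r^2*(35*x - 19) + r*(-40*x^2 - 153*x - 4) - 8*x^2 - 32*x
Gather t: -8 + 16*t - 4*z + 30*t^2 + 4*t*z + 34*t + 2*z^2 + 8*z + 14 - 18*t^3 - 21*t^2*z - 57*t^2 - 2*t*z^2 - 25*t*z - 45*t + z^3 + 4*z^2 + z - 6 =-18*t^3 + t^2*(-21*z - 27) + t*(-2*z^2 - 21*z + 5) + z^3 + 6*z^2 + 5*z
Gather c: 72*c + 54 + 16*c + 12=88*c + 66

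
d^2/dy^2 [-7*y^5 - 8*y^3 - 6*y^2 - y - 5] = -140*y^3 - 48*y - 12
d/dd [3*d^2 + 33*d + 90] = 6*d + 33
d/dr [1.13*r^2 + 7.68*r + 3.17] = 2.26*r + 7.68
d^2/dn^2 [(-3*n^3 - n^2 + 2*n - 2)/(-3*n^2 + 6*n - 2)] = 4*(45*n^3 - 36*n^2 - 18*n + 20)/(27*n^6 - 162*n^5 + 378*n^4 - 432*n^3 + 252*n^2 - 72*n + 8)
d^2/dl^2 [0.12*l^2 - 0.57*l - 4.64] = 0.240000000000000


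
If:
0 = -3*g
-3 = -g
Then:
No Solution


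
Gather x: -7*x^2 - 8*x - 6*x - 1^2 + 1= -7*x^2 - 14*x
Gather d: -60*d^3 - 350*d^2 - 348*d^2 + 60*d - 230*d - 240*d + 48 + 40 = -60*d^3 - 698*d^2 - 410*d + 88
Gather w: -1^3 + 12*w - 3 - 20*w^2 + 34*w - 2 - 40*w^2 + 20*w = -60*w^2 + 66*w - 6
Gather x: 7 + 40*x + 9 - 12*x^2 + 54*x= -12*x^2 + 94*x + 16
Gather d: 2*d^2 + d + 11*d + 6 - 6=2*d^2 + 12*d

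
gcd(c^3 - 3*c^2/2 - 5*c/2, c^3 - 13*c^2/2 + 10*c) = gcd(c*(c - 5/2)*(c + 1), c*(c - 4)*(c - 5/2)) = c^2 - 5*c/2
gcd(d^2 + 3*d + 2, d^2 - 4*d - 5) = d + 1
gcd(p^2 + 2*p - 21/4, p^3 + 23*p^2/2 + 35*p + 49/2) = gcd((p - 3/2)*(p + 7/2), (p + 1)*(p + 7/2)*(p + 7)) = p + 7/2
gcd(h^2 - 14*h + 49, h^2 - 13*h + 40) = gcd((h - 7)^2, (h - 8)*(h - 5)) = 1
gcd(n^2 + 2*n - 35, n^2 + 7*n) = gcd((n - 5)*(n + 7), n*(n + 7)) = n + 7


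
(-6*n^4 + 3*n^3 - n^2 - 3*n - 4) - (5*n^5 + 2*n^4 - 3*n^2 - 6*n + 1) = -5*n^5 - 8*n^4 + 3*n^3 + 2*n^2 + 3*n - 5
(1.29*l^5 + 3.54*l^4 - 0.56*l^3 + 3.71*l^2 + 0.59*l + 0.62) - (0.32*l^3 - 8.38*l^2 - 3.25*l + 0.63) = 1.29*l^5 + 3.54*l^4 - 0.88*l^3 + 12.09*l^2 + 3.84*l - 0.01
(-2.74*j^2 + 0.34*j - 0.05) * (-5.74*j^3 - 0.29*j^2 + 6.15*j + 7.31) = 15.7276*j^5 - 1.157*j^4 - 16.6626*j^3 - 17.9239*j^2 + 2.1779*j - 0.3655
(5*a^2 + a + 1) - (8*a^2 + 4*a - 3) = -3*a^2 - 3*a + 4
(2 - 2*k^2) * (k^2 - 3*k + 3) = -2*k^4 + 6*k^3 - 4*k^2 - 6*k + 6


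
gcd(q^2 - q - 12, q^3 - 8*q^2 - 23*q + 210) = 1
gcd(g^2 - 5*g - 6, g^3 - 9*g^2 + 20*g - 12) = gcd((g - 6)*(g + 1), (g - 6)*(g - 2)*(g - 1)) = g - 6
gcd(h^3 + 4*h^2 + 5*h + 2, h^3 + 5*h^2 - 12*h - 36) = h + 2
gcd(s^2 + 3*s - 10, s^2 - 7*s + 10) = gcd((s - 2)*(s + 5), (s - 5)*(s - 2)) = s - 2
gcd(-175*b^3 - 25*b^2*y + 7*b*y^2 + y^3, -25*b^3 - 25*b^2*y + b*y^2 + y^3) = -25*b^2 + y^2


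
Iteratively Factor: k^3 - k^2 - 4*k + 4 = (k + 2)*(k^2 - 3*k + 2) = (k - 1)*(k + 2)*(k - 2)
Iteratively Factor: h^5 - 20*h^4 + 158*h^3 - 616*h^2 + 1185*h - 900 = (h - 3)*(h^4 - 17*h^3 + 107*h^2 - 295*h + 300) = (h - 5)*(h - 3)*(h^3 - 12*h^2 + 47*h - 60) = (h - 5)*(h - 4)*(h - 3)*(h^2 - 8*h + 15) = (h - 5)*(h - 4)*(h - 3)^2*(h - 5)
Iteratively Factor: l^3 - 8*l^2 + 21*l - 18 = (l - 3)*(l^2 - 5*l + 6) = (l - 3)*(l - 2)*(l - 3)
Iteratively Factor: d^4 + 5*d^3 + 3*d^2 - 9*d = (d)*(d^3 + 5*d^2 + 3*d - 9) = d*(d - 1)*(d^2 + 6*d + 9) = d*(d - 1)*(d + 3)*(d + 3)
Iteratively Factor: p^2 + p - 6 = (p + 3)*(p - 2)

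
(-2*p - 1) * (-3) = 6*p + 3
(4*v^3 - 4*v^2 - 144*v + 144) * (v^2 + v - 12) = 4*v^5 - 196*v^3 + 48*v^2 + 1872*v - 1728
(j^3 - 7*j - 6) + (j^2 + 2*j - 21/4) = j^3 + j^2 - 5*j - 45/4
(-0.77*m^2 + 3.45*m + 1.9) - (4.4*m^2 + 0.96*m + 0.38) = -5.17*m^2 + 2.49*m + 1.52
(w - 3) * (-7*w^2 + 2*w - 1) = -7*w^3 + 23*w^2 - 7*w + 3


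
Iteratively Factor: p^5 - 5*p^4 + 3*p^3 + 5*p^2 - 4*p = (p - 1)*(p^4 - 4*p^3 - p^2 + 4*p) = (p - 4)*(p - 1)*(p^3 - p) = (p - 4)*(p - 1)*(p + 1)*(p^2 - p) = p*(p - 4)*(p - 1)*(p + 1)*(p - 1)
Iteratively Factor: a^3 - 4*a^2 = (a - 4)*(a^2) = a*(a - 4)*(a)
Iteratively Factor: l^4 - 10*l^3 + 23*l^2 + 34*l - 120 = (l - 3)*(l^3 - 7*l^2 + 2*l + 40) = (l - 4)*(l - 3)*(l^2 - 3*l - 10) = (l - 4)*(l - 3)*(l + 2)*(l - 5)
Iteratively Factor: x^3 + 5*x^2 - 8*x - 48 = (x + 4)*(x^2 + x - 12) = (x + 4)^2*(x - 3)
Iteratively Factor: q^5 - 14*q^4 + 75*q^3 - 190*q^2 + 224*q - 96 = (q - 2)*(q^4 - 12*q^3 + 51*q^2 - 88*q + 48) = (q - 3)*(q - 2)*(q^3 - 9*q^2 + 24*q - 16) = (q - 4)*(q - 3)*(q - 2)*(q^2 - 5*q + 4) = (q - 4)*(q - 3)*(q - 2)*(q - 1)*(q - 4)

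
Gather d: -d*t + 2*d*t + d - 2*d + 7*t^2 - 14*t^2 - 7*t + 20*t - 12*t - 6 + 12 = d*(t - 1) - 7*t^2 + t + 6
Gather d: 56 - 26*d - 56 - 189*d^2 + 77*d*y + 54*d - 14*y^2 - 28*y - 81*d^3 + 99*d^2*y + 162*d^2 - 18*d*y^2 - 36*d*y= -81*d^3 + d^2*(99*y - 27) + d*(-18*y^2 + 41*y + 28) - 14*y^2 - 28*y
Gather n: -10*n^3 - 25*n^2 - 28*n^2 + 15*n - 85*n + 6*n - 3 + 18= -10*n^3 - 53*n^2 - 64*n + 15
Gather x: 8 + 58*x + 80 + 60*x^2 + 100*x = 60*x^2 + 158*x + 88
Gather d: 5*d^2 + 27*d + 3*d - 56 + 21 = 5*d^2 + 30*d - 35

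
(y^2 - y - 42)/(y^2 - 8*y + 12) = (y^2 - y - 42)/(y^2 - 8*y + 12)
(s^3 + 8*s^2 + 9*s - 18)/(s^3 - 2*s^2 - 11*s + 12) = (s + 6)/(s - 4)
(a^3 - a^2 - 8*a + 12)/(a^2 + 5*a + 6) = (a^2 - 4*a + 4)/(a + 2)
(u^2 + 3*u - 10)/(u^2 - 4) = (u + 5)/(u + 2)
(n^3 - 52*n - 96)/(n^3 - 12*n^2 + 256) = (n^2 + 8*n + 12)/(n^2 - 4*n - 32)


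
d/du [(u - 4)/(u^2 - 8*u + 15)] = (u^2 - 8*u - 2*(u - 4)^2 + 15)/(u^2 - 8*u + 15)^2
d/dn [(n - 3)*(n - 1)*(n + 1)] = 3*n^2 - 6*n - 1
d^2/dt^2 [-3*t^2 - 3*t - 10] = -6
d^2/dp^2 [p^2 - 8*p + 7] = 2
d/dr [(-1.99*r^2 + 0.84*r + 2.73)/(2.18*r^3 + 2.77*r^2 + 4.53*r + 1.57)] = (4.3382*r^4 - 3.6624*r^3 - 29.1957*r^2 - 21.3728*r - 11.0481)/(4.7524*r^6 + 12.0772*r^5 + 27.4237*r^4 + 31.9414*r^3 + 29.2187*r^2 + 14.2242*r + 2.4649)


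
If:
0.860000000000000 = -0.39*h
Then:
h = -2.21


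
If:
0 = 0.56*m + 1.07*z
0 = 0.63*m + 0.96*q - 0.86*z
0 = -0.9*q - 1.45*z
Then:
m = 0.00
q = 0.00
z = 0.00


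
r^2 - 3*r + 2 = (r - 2)*(r - 1)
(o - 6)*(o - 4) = o^2 - 10*o + 24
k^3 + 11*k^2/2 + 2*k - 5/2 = (k - 1/2)*(k + 1)*(k + 5)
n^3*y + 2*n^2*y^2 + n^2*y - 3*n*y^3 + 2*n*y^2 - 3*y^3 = (n - y)*(n + 3*y)*(n*y + y)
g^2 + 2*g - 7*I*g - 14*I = (g + 2)*(g - 7*I)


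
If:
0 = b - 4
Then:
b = 4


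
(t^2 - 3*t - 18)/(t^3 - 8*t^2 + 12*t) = (t + 3)/(t*(t - 2))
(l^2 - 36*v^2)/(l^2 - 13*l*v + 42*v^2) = (-l - 6*v)/(-l + 7*v)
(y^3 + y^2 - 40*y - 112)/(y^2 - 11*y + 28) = (y^2 + 8*y + 16)/(y - 4)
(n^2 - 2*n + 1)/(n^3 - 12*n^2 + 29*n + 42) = (n^2 - 2*n + 1)/(n^3 - 12*n^2 + 29*n + 42)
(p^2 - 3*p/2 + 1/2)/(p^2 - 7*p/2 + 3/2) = (p - 1)/(p - 3)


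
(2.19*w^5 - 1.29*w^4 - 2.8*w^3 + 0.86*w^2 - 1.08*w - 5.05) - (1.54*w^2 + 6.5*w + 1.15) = 2.19*w^5 - 1.29*w^4 - 2.8*w^3 - 0.68*w^2 - 7.58*w - 6.2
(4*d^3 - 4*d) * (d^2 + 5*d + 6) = 4*d^5 + 20*d^4 + 20*d^3 - 20*d^2 - 24*d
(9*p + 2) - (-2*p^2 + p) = 2*p^2 + 8*p + 2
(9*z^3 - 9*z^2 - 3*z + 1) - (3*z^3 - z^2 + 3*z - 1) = 6*z^3 - 8*z^2 - 6*z + 2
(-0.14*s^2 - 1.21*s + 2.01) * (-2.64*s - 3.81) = 0.3696*s^3 + 3.7278*s^2 - 0.6963*s - 7.6581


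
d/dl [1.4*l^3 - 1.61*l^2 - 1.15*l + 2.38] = 4.2*l^2 - 3.22*l - 1.15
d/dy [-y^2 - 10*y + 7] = -2*y - 10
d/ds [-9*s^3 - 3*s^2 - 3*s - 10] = -27*s^2 - 6*s - 3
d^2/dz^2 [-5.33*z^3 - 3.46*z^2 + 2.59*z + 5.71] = -31.98*z - 6.92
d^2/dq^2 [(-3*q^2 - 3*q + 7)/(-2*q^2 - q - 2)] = 6*(2*q^3 - 40*q^2 - 26*q + 9)/(8*q^6 + 12*q^5 + 30*q^4 + 25*q^3 + 30*q^2 + 12*q + 8)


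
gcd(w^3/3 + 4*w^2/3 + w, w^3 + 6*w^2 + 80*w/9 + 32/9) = 1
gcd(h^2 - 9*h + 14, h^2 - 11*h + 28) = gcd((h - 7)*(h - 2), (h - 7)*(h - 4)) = h - 7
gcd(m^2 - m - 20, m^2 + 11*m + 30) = 1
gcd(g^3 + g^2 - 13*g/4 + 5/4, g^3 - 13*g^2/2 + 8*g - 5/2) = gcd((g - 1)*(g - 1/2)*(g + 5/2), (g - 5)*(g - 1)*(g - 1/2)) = g^2 - 3*g/2 + 1/2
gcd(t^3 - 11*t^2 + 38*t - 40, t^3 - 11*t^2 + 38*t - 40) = t^3 - 11*t^2 + 38*t - 40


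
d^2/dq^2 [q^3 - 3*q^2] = 6*q - 6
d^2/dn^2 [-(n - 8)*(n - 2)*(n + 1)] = 18 - 6*n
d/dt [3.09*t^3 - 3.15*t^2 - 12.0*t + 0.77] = 9.27*t^2 - 6.3*t - 12.0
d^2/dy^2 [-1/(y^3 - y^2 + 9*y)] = 2*(y*(3*y - 1)*(y^2 - y + 9) - (3*y^2 - 2*y + 9)^2)/(y^3*(y^2 - y + 9)^3)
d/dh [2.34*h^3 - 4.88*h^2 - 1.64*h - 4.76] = 7.02*h^2 - 9.76*h - 1.64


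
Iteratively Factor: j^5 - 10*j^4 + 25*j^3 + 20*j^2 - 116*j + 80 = (j - 1)*(j^4 - 9*j^3 + 16*j^2 + 36*j - 80) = (j - 2)*(j - 1)*(j^3 - 7*j^2 + 2*j + 40) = (j - 4)*(j - 2)*(j - 1)*(j^2 - 3*j - 10) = (j - 4)*(j - 2)*(j - 1)*(j + 2)*(j - 5)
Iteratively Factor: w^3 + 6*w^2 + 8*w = (w + 4)*(w^2 + 2*w) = (w + 2)*(w + 4)*(w)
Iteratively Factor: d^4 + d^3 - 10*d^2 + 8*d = (d)*(d^3 + d^2 - 10*d + 8) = d*(d - 1)*(d^2 + 2*d - 8) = d*(d - 1)*(d + 4)*(d - 2)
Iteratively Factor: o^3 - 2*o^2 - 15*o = (o - 5)*(o^2 + 3*o) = (o - 5)*(o + 3)*(o)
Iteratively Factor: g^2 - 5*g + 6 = (g - 3)*(g - 2)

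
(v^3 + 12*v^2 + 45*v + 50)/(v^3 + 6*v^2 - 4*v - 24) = (v^2 + 10*v + 25)/(v^2 + 4*v - 12)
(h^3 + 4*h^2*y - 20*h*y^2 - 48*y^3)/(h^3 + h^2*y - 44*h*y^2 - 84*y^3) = (-h + 4*y)/(-h + 7*y)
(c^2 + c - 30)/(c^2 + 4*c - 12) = (c - 5)/(c - 2)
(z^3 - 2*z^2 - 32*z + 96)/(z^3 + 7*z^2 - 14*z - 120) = (z - 4)/(z + 5)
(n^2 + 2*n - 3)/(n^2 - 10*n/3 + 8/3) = 3*(n^2 + 2*n - 3)/(3*n^2 - 10*n + 8)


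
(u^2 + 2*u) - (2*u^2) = -u^2 + 2*u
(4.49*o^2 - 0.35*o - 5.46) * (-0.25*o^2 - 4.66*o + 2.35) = -1.1225*o^4 - 20.8359*o^3 + 13.5475*o^2 + 24.6211*o - 12.831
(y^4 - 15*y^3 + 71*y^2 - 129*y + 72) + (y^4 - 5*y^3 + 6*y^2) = 2*y^4 - 20*y^3 + 77*y^2 - 129*y + 72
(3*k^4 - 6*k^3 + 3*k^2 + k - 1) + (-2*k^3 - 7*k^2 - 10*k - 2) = 3*k^4 - 8*k^3 - 4*k^2 - 9*k - 3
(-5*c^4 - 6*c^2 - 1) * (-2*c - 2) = 10*c^5 + 10*c^4 + 12*c^3 + 12*c^2 + 2*c + 2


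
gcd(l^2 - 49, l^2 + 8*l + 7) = l + 7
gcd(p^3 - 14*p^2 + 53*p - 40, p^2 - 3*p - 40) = p - 8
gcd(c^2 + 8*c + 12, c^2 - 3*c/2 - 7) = c + 2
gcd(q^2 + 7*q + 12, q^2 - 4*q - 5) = 1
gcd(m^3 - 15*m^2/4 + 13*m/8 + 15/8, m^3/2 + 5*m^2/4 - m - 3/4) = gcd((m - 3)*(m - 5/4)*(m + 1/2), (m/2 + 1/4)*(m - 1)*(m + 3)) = m + 1/2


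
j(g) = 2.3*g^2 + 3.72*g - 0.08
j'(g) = 4.6*g + 3.72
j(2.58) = 24.83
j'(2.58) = 15.59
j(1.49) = 10.57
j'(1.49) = 10.57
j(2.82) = 28.70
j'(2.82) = 16.69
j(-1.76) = 0.50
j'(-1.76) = -4.38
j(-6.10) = 62.81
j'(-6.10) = -24.34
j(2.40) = 22.10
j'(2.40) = 14.76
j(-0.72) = -1.57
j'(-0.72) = 0.41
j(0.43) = 1.94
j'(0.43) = 5.70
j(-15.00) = 461.62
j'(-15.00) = -65.28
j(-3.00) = 9.46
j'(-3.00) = -10.08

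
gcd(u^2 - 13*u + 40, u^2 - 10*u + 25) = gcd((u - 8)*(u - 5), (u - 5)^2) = u - 5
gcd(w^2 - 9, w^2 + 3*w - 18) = w - 3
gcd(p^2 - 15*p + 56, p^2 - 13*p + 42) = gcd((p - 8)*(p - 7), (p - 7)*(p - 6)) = p - 7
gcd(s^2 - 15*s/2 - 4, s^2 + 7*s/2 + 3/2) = s + 1/2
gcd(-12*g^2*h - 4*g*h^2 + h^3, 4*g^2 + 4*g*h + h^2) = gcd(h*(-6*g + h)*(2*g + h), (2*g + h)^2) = 2*g + h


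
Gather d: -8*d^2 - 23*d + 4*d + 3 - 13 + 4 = -8*d^2 - 19*d - 6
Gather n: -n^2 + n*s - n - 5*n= -n^2 + n*(s - 6)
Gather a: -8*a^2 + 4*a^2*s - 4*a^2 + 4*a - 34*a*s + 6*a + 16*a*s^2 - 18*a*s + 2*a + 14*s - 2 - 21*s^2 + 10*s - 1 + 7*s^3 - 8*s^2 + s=a^2*(4*s - 12) + a*(16*s^2 - 52*s + 12) + 7*s^3 - 29*s^2 + 25*s - 3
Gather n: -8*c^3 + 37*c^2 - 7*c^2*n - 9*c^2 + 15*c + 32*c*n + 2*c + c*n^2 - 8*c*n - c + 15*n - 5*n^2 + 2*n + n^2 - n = -8*c^3 + 28*c^2 + 16*c + n^2*(c - 4) + n*(-7*c^2 + 24*c + 16)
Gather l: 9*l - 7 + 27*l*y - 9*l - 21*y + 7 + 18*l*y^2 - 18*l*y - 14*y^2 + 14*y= l*(18*y^2 + 9*y) - 14*y^2 - 7*y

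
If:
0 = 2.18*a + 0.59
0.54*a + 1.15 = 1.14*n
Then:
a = -0.27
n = 0.88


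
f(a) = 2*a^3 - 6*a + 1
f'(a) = 6*a^2 - 6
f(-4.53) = -157.74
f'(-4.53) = 117.13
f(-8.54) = -1193.43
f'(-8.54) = 431.59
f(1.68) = 0.40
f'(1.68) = 10.93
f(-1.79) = 0.27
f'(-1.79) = 13.22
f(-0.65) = 4.35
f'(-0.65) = -3.46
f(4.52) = 158.57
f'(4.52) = 116.58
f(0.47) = -1.61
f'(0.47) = -4.67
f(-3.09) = -39.47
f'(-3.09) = 51.29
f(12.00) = 3385.00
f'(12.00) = 858.00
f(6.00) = 397.00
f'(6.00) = 210.00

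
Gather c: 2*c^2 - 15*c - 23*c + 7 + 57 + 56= 2*c^2 - 38*c + 120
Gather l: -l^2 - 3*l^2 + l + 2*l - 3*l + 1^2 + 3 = 4 - 4*l^2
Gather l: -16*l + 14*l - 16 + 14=-2*l - 2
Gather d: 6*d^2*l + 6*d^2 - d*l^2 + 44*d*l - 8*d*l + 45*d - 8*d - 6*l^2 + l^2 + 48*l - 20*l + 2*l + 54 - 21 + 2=d^2*(6*l + 6) + d*(-l^2 + 36*l + 37) - 5*l^2 + 30*l + 35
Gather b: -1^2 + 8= 7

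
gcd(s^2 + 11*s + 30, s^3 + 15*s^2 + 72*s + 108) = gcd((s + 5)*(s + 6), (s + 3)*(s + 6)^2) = s + 6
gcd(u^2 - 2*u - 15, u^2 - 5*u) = u - 5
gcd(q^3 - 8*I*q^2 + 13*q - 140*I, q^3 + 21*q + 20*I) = q^2 - I*q + 20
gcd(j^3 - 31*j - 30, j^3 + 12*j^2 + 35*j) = j + 5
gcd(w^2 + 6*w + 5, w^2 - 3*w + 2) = 1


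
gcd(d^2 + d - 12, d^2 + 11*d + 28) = d + 4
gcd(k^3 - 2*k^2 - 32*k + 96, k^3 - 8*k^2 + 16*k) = k^2 - 8*k + 16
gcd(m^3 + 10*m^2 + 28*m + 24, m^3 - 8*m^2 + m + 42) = m + 2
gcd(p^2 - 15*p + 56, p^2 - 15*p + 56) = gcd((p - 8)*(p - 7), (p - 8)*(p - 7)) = p^2 - 15*p + 56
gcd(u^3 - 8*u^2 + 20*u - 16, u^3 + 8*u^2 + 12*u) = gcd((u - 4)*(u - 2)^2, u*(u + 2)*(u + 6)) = 1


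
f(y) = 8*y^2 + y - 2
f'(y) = 16*y + 1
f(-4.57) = 160.51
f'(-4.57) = -72.12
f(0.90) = 5.38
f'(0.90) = 15.40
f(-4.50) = 155.50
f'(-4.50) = -71.00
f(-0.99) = 4.85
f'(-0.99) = -14.84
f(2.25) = 40.75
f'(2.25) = 37.00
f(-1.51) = 14.73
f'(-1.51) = -23.16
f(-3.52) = 93.60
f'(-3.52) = -55.32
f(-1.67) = 18.64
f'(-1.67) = -25.72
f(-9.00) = 637.00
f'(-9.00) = -143.00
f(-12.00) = 1138.00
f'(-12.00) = -191.00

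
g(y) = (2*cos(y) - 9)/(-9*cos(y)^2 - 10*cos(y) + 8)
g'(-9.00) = 0.39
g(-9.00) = -1.12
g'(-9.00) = 0.39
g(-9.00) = -1.12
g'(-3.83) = -0.37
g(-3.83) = -1.02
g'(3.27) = 0.16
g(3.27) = -1.21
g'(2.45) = -0.36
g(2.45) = -1.02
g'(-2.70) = 0.40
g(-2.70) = -1.12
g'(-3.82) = -0.37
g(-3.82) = -1.02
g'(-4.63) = 0.79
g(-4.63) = -1.05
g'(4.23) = 0.04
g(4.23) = -0.93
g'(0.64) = 3.40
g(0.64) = 1.27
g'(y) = (-18*sin(y)*cos(y) - 10*sin(y))*(2*cos(y) - 9)/(-9*cos(y)^2 - 10*cos(y) + 8)^2 - 2*sin(y)/(-9*cos(y)^2 - 10*cos(y) + 8) = 2*(-9*cos(y)^2 + 81*cos(y) + 37)*sin(y)/(-9*sin(y)^2 + 10*cos(y) + 1)^2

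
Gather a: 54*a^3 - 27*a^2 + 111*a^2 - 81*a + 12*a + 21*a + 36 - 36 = 54*a^3 + 84*a^2 - 48*a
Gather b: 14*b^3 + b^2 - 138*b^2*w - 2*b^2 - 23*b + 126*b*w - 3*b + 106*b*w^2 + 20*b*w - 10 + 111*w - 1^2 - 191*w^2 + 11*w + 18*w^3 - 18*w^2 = 14*b^3 + b^2*(-138*w - 1) + b*(106*w^2 + 146*w - 26) + 18*w^3 - 209*w^2 + 122*w - 11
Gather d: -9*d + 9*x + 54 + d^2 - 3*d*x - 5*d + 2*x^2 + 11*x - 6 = d^2 + d*(-3*x - 14) + 2*x^2 + 20*x + 48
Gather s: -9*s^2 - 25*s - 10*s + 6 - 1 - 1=-9*s^2 - 35*s + 4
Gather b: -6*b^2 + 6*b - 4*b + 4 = -6*b^2 + 2*b + 4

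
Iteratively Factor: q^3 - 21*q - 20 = (q + 4)*(q^2 - 4*q - 5) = (q - 5)*(q + 4)*(q + 1)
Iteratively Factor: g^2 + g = (g + 1)*(g)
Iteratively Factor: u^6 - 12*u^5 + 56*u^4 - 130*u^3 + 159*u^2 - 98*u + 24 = (u - 2)*(u^5 - 10*u^4 + 36*u^3 - 58*u^2 + 43*u - 12) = (u - 2)*(u - 1)*(u^4 - 9*u^3 + 27*u^2 - 31*u + 12) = (u - 3)*(u - 2)*(u - 1)*(u^3 - 6*u^2 + 9*u - 4) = (u - 4)*(u - 3)*(u - 2)*(u - 1)*(u^2 - 2*u + 1) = (u - 4)*(u - 3)*(u - 2)*(u - 1)^2*(u - 1)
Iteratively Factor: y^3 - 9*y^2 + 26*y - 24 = (y - 3)*(y^2 - 6*y + 8) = (y - 3)*(y - 2)*(y - 4)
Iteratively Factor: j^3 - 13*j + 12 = (j - 1)*(j^2 + j - 12) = (j - 3)*(j - 1)*(j + 4)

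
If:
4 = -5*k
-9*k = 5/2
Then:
No Solution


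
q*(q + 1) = q^2 + q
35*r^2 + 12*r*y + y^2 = (5*r + y)*(7*r + y)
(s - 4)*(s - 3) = s^2 - 7*s + 12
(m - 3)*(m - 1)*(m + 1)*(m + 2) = m^4 - m^3 - 7*m^2 + m + 6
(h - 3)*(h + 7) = h^2 + 4*h - 21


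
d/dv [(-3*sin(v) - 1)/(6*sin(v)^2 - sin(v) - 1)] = 2*cos(v)/(2*sin(v) - 1)^2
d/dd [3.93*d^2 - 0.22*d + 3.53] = 7.86*d - 0.22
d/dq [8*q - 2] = 8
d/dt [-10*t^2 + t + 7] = 1 - 20*t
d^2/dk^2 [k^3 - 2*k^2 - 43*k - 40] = 6*k - 4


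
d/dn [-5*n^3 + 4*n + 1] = 4 - 15*n^2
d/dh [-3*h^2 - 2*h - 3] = -6*h - 2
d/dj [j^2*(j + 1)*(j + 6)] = j*(4*j^2 + 21*j + 12)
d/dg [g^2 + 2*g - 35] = 2*g + 2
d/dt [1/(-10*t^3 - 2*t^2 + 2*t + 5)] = 2*(15*t^2 + 2*t - 1)/(10*t^3 + 2*t^2 - 2*t - 5)^2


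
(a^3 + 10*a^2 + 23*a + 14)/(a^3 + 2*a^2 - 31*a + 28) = (a^2 + 3*a + 2)/(a^2 - 5*a + 4)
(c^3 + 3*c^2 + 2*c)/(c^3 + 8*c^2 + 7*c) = (c + 2)/(c + 7)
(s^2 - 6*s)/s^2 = (s - 6)/s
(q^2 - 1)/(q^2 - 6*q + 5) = (q + 1)/(q - 5)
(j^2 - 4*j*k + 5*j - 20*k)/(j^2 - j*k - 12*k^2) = (j + 5)/(j + 3*k)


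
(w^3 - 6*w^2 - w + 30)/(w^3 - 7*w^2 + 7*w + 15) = (w + 2)/(w + 1)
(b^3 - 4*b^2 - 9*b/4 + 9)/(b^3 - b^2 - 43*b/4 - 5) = (4*b^2 - 9)/(4*b^2 + 12*b + 5)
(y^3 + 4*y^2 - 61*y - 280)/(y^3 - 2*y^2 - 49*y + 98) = (y^2 - 3*y - 40)/(y^2 - 9*y + 14)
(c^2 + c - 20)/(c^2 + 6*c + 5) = (c - 4)/(c + 1)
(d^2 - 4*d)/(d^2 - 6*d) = (d - 4)/(d - 6)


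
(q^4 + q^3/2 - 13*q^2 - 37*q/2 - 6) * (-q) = -q^5 - q^4/2 + 13*q^3 + 37*q^2/2 + 6*q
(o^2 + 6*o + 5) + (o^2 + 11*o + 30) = 2*o^2 + 17*o + 35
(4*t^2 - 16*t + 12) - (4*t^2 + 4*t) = 12 - 20*t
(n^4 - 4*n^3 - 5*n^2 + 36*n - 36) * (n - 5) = n^5 - 9*n^4 + 15*n^3 + 61*n^2 - 216*n + 180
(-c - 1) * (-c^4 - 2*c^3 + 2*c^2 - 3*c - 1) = c^5 + 3*c^4 + c^2 + 4*c + 1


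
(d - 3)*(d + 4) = d^2 + d - 12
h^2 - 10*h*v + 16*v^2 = (h - 8*v)*(h - 2*v)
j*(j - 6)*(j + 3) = j^3 - 3*j^2 - 18*j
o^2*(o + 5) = o^3 + 5*o^2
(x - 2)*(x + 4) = x^2 + 2*x - 8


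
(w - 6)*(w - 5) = w^2 - 11*w + 30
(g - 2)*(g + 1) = g^2 - g - 2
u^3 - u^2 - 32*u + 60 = (u - 5)*(u - 2)*(u + 6)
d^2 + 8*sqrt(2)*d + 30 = (d + 3*sqrt(2))*(d + 5*sqrt(2))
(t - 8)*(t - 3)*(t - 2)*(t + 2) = t^4 - 11*t^3 + 20*t^2 + 44*t - 96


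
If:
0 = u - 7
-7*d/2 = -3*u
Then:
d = 6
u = 7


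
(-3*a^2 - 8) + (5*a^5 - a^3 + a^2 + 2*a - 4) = 5*a^5 - a^3 - 2*a^2 + 2*a - 12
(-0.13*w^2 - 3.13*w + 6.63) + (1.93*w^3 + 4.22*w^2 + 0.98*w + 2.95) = 1.93*w^3 + 4.09*w^2 - 2.15*w + 9.58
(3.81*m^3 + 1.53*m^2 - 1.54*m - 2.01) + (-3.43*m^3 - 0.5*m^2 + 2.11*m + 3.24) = 0.38*m^3 + 1.03*m^2 + 0.57*m + 1.23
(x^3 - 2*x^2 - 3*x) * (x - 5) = x^4 - 7*x^3 + 7*x^2 + 15*x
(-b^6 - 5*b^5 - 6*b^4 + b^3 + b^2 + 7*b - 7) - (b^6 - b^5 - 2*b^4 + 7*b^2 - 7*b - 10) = -2*b^6 - 4*b^5 - 4*b^4 + b^3 - 6*b^2 + 14*b + 3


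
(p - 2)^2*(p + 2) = p^3 - 2*p^2 - 4*p + 8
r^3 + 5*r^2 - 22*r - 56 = (r - 4)*(r + 2)*(r + 7)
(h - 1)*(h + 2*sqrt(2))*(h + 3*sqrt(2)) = h^3 - h^2 + 5*sqrt(2)*h^2 - 5*sqrt(2)*h + 12*h - 12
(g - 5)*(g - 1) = g^2 - 6*g + 5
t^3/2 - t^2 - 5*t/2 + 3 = (t/2 + 1)*(t - 3)*(t - 1)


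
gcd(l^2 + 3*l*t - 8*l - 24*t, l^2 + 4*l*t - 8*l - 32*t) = l - 8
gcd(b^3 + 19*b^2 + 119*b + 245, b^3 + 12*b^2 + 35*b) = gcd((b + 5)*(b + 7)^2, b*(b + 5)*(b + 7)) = b^2 + 12*b + 35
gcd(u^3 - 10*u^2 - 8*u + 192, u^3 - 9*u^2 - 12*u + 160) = u^2 - 4*u - 32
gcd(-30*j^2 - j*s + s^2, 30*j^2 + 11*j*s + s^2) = 5*j + s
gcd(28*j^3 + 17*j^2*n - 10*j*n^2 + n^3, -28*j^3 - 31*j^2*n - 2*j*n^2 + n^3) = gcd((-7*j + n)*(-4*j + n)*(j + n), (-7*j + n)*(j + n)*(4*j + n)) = 7*j^2 + 6*j*n - n^2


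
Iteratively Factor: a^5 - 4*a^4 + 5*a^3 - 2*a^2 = (a)*(a^4 - 4*a^3 + 5*a^2 - 2*a) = a^2*(a^3 - 4*a^2 + 5*a - 2) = a^2*(a - 2)*(a^2 - 2*a + 1) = a^2*(a - 2)*(a - 1)*(a - 1)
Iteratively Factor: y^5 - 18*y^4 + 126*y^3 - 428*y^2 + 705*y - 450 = (y - 2)*(y^4 - 16*y^3 + 94*y^2 - 240*y + 225) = (y - 3)*(y - 2)*(y^3 - 13*y^2 + 55*y - 75) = (y - 5)*(y - 3)*(y - 2)*(y^2 - 8*y + 15) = (y - 5)^2*(y - 3)*(y - 2)*(y - 3)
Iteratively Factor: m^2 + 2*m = (m)*(m + 2)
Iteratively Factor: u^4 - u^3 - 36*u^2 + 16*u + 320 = (u + 4)*(u^3 - 5*u^2 - 16*u + 80) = (u - 5)*(u + 4)*(u^2 - 16) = (u - 5)*(u - 4)*(u + 4)*(u + 4)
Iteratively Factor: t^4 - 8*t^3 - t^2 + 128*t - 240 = (t - 5)*(t^3 - 3*t^2 - 16*t + 48) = (t - 5)*(t + 4)*(t^2 - 7*t + 12) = (t - 5)*(t - 4)*(t + 4)*(t - 3)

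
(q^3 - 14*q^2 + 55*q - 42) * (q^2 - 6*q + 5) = q^5 - 20*q^4 + 144*q^3 - 442*q^2 + 527*q - 210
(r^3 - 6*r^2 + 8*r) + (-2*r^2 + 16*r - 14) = r^3 - 8*r^2 + 24*r - 14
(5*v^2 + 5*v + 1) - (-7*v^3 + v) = 7*v^3 + 5*v^2 + 4*v + 1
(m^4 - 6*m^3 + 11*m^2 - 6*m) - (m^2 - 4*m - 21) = m^4 - 6*m^3 + 10*m^2 - 2*m + 21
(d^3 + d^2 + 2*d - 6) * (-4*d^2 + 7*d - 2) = -4*d^5 + 3*d^4 - 3*d^3 + 36*d^2 - 46*d + 12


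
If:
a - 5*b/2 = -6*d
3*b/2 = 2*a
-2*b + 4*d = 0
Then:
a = 0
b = 0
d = 0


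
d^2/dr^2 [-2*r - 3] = 0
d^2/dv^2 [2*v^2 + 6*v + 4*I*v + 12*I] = 4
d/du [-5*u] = -5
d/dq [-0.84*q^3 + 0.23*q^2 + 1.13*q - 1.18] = -2.52*q^2 + 0.46*q + 1.13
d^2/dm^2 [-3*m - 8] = 0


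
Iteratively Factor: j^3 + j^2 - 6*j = (j + 3)*(j^2 - 2*j) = (j - 2)*(j + 3)*(j)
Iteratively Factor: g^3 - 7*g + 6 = (g - 2)*(g^2 + 2*g - 3) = (g - 2)*(g - 1)*(g + 3)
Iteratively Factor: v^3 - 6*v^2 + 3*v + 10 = (v - 2)*(v^2 - 4*v - 5) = (v - 5)*(v - 2)*(v + 1)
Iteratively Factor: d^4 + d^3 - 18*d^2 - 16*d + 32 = (d + 2)*(d^3 - d^2 - 16*d + 16) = (d - 4)*(d + 2)*(d^2 + 3*d - 4) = (d - 4)*(d + 2)*(d + 4)*(d - 1)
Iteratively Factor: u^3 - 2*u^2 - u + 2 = (u + 1)*(u^2 - 3*u + 2) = (u - 1)*(u + 1)*(u - 2)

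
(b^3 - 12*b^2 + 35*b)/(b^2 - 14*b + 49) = b*(b - 5)/(b - 7)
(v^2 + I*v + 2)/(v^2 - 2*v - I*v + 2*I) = (v + 2*I)/(v - 2)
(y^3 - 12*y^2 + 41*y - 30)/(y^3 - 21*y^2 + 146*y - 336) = (y^2 - 6*y + 5)/(y^2 - 15*y + 56)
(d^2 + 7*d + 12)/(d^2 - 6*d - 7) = (d^2 + 7*d + 12)/(d^2 - 6*d - 7)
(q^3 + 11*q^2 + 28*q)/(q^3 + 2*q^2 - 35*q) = (q + 4)/(q - 5)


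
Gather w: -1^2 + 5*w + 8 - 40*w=7 - 35*w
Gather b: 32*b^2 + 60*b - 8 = 32*b^2 + 60*b - 8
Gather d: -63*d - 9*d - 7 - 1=-72*d - 8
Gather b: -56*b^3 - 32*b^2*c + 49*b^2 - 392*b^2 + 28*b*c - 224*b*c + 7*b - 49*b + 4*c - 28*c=-56*b^3 + b^2*(-32*c - 343) + b*(-196*c - 42) - 24*c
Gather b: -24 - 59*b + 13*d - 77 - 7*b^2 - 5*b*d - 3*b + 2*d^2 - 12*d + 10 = -7*b^2 + b*(-5*d - 62) + 2*d^2 + d - 91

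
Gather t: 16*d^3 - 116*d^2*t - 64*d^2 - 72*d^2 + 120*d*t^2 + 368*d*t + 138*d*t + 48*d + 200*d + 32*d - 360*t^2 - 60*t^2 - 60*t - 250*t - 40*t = 16*d^3 - 136*d^2 + 280*d + t^2*(120*d - 420) + t*(-116*d^2 + 506*d - 350)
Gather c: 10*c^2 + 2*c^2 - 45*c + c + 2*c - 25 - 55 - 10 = 12*c^2 - 42*c - 90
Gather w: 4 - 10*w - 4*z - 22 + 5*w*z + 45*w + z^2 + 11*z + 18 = w*(5*z + 35) + z^2 + 7*z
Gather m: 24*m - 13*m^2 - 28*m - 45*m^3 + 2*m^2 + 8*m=-45*m^3 - 11*m^2 + 4*m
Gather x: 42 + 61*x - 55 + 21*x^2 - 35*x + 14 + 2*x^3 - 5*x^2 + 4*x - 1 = 2*x^3 + 16*x^2 + 30*x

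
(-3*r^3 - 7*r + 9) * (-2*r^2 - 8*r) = 6*r^5 + 24*r^4 + 14*r^3 + 38*r^2 - 72*r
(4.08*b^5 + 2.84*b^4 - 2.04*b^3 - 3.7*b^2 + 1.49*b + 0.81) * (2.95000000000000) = 12.036*b^5 + 8.378*b^4 - 6.018*b^3 - 10.915*b^2 + 4.3955*b + 2.3895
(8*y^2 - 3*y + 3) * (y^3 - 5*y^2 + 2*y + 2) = 8*y^5 - 43*y^4 + 34*y^3 - 5*y^2 + 6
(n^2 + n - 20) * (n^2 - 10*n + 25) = n^4 - 9*n^3 - 5*n^2 + 225*n - 500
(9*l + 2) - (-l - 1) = 10*l + 3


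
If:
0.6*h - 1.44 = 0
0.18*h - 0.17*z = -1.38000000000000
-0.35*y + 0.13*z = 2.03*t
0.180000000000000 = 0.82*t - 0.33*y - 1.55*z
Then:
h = 2.40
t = 6.59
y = -34.24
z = 10.66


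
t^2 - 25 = (t - 5)*(t + 5)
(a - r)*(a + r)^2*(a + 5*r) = a^4 + 6*a^3*r + 4*a^2*r^2 - 6*a*r^3 - 5*r^4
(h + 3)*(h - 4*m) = h^2 - 4*h*m + 3*h - 12*m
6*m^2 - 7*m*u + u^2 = (-6*m + u)*(-m + u)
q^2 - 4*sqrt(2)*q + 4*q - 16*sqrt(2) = (q + 4)*(q - 4*sqrt(2))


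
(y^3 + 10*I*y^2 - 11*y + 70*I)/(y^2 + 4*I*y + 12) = (y^2 + 12*I*y - 35)/(y + 6*I)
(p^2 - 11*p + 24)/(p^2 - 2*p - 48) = (p - 3)/(p + 6)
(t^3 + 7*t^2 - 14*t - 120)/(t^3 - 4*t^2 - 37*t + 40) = (t^2 + 2*t - 24)/(t^2 - 9*t + 8)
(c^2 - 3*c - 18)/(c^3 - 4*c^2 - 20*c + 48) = (c + 3)/(c^2 + 2*c - 8)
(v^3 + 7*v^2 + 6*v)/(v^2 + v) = v + 6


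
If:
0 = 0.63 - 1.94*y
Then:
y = 0.32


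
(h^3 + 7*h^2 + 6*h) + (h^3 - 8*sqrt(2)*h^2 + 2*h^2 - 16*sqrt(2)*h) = 2*h^3 - 8*sqrt(2)*h^2 + 9*h^2 - 16*sqrt(2)*h + 6*h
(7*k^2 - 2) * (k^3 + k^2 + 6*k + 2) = 7*k^5 + 7*k^4 + 40*k^3 + 12*k^2 - 12*k - 4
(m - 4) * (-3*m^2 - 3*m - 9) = -3*m^3 + 9*m^2 + 3*m + 36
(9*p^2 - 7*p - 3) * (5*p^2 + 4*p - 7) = 45*p^4 + p^3 - 106*p^2 + 37*p + 21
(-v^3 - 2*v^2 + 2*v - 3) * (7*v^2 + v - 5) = -7*v^5 - 15*v^4 + 17*v^3 - 9*v^2 - 13*v + 15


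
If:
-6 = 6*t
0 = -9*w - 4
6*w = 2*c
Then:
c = -4/3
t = -1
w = -4/9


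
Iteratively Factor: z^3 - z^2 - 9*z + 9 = (z - 1)*(z^2 - 9) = (z - 3)*(z - 1)*(z + 3)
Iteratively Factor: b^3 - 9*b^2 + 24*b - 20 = (b - 2)*(b^2 - 7*b + 10) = (b - 5)*(b - 2)*(b - 2)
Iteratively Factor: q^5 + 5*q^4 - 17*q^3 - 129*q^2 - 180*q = (q)*(q^4 + 5*q^3 - 17*q^2 - 129*q - 180) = q*(q + 4)*(q^3 + q^2 - 21*q - 45) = q*(q - 5)*(q + 4)*(q^2 + 6*q + 9) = q*(q - 5)*(q + 3)*(q + 4)*(q + 3)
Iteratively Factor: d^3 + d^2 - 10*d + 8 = (d + 4)*(d^2 - 3*d + 2) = (d - 2)*(d + 4)*(d - 1)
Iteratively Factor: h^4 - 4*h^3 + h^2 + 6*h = (h - 2)*(h^3 - 2*h^2 - 3*h) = (h - 3)*(h - 2)*(h^2 + h) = (h - 3)*(h - 2)*(h + 1)*(h)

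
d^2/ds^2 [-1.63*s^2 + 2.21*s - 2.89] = -3.26000000000000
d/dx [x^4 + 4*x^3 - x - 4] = 4*x^3 + 12*x^2 - 1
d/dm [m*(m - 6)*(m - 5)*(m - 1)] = 4*m^3 - 36*m^2 + 82*m - 30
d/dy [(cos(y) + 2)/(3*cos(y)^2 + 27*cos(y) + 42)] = sin(y)/(3*(cos(y) + 7)^2)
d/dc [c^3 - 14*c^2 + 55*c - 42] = 3*c^2 - 28*c + 55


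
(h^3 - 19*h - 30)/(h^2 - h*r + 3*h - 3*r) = (-h^2 + 3*h + 10)/(-h + r)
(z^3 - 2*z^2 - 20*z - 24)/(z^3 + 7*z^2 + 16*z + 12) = (z - 6)/(z + 3)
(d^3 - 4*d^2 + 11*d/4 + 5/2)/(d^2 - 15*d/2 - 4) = (d^2 - 9*d/2 + 5)/(d - 8)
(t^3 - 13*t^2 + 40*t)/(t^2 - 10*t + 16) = t*(t - 5)/(t - 2)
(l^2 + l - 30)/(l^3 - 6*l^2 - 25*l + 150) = (l + 6)/(l^2 - l - 30)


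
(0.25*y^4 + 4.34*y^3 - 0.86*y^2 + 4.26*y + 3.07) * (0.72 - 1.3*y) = -0.325*y^5 - 5.462*y^4 + 4.2428*y^3 - 6.1572*y^2 - 0.9238*y + 2.2104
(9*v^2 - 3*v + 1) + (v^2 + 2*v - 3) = 10*v^2 - v - 2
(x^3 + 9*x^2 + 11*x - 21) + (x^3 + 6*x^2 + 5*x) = 2*x^3 + 15*x^2 + 16*x - 21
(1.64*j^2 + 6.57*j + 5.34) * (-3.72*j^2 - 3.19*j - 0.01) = -6.1008*j^4 - 29.672*j^3 - 40.8395*j^2 - 17.1003*j - 0.0534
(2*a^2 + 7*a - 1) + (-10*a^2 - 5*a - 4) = -8*a^2 + 2*a - 5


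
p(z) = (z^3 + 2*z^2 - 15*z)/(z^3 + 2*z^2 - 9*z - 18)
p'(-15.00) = -0.00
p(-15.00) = 0.96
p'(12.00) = 0.00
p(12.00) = 0.97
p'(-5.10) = -0.74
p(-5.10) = 0.08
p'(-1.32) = 10.85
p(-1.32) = -4.25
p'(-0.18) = 1.06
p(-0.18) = -0.17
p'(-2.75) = -85.33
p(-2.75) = 33.00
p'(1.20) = 0.25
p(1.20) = 0.55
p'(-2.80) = -140.62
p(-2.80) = 38.50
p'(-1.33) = 11.21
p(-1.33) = -4.36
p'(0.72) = 0.38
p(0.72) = 0.41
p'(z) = (-3*z^2 - 4*z + 9)*(z^3 + 2*z^2 - 15*z)/(z^3 + 2*z^2 - 9*z - 18)^2 + (3*z^2 + 4*z - 15)/(z^3 + 2*z^2 - 9*z - 18)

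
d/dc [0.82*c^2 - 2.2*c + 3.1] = 1.64*c - 2.2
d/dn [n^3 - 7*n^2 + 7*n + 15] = 3*n^2 - 14*n + 7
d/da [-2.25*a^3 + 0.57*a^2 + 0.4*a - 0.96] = -6.75*a^2 + 1.14*a + 0.4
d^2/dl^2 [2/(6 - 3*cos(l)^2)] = 4*(2*sin(l)^4 - 5*sin(l)^2 + 1)/(3*(cos(l)^2 - 2)^3)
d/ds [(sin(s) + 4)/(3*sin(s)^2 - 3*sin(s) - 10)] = (-3*sin(s)^2 - 24*sin(s) + 2)*cos(s)/(3*sin(s)^2 - 3*sin(s) - 10)^2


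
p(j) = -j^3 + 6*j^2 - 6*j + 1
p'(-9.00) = -357.00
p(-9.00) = 1270.00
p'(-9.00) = -357.00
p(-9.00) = 1270.00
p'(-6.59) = -215.36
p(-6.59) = 587.30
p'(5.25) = -25.69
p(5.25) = -9.83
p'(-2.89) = -65.74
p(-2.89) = 92.59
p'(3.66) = -2.27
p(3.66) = 10.39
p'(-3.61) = -88.42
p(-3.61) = 147.90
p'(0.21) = -3.61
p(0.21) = -0.00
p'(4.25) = -9.19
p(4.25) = 7.11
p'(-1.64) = -33.75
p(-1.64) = 31.39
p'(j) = -3*j^2 + 12*j - 6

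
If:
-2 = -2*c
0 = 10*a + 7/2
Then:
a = -7/20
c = 1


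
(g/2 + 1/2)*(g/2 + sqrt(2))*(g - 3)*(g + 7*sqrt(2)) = g^4/4 - g^3/2 + 9*sqrt(2)*g^3/4 - 9*sqrt(2)*g^2/2 + 25*g^2/4 - 14*g - 27*sqrt(2)*g/4 - 21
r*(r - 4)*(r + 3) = r^3 - r^2 - 12*r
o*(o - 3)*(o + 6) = o^3 + 3*o^2 - 18*o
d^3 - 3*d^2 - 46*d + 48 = (d - 8)*(d - 1)*(d + 6)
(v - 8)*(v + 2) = v^2 - 6*v - 16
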